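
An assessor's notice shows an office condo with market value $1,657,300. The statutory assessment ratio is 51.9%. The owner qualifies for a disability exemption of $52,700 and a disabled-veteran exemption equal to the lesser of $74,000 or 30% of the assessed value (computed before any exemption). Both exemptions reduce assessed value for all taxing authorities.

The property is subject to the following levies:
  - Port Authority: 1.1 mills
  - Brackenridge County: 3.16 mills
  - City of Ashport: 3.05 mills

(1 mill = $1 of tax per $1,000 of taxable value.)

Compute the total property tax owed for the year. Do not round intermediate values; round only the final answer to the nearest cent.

Assessed value = $1,657,300 × 0.519 = $860,138.7
Disabled-veteran exemption = min($74,000, 30% × $860,138.7) = min($74,000, $258,041.61) = $74,000 (dollar cap binds)
Taxable value = $860,138.7 − $52,700 − $74,000 = $733,438.7
Port Authority: $733,438.7 × 0.0011 = $806.78257
Brackenridge County: $733,438.7 × 0.00316 = $2,317.666292
City of Ashport: $733,438.7 × 0.00305 = $2,236.988035
Total = $5,361.436897

$5,361.44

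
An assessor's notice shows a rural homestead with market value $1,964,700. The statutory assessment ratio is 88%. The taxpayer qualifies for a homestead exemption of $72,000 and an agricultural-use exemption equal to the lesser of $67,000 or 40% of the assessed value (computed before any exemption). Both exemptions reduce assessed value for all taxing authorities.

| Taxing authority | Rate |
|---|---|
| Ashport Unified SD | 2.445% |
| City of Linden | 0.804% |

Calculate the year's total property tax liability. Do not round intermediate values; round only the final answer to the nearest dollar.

Assessed value = $1,964,700 × 0.88 = $1,728,936
Agricultural-use exemption = min($67,000, 40% × $1,728,936) = min($67,000, $691,574.4) = $67,000 (dollar cap binds)
Taxable value = $1,728,936 − $72,000 − $67,000 = $1,589,936
Ashport Unified SD: $1,589,936 × 0.02445 = $38,873.9352
City of Linden: $1,589,936 × 0.00804 = $12,783.08544
Total = $51,657.02064

$51,657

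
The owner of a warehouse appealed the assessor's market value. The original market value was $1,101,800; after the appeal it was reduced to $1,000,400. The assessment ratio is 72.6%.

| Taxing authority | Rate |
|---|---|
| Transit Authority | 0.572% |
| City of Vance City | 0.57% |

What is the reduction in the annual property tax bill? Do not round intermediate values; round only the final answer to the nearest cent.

Old assessed value = $1,101,800 × 0.726 = $799,906.8
New assessed value = $1,000,400 × 0.726 = $726,290.4
Combined rate = 0.00572 + 0.0057 = 0.01142
Old tax = $799,906.8 × 0.01142 = $9,134.935656
New tax = $726,290.4 × 0.01142 = $8,294.236368
Reduction = $9,134.935656 − $8,294.236368 = $840.699288

$840.70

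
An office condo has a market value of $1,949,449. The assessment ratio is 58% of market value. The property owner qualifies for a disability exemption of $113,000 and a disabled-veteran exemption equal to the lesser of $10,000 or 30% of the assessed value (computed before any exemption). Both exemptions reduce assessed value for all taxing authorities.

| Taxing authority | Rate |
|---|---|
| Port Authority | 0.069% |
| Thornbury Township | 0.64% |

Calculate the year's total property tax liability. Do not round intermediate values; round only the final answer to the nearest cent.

$7,144.45

Assessed value = $1,949,449 × 0.58 = $1,130,680.42
Disabled-veteran exemption = min($10,000, 30% × $1,130,680.42) = min($10,000, $339,204.126) = $10,000 (dollar cap binds)
Taxable value = $1,130,680.42 − $113,000 − $10,000 = $1,007,680.42
Port Authority: $1,007,680.42 × 0.00069 = $695.2994898
Thornbury Township: $1,007,680.42 × 0.0064 = $6,449.154688
Total = $7,144.4541778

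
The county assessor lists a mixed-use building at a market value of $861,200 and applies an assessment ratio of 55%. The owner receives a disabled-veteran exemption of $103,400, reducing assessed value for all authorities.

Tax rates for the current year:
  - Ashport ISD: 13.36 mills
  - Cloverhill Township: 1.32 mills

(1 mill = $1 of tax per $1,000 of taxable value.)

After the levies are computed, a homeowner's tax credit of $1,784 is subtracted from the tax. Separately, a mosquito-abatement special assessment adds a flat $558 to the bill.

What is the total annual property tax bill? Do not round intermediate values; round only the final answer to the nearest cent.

$4,209.42

Assessed value = $861,200 × 0.55 = $473,660
Taxable value = $473,660 − $103,400 = $370,260
Ashport ISD: $370,260 × 0.01336 = $4,946.6736
Cloverhill Township: $370,260 × 0.00132 = $488.7432
Levies subtotal = $5,435.4168
After credit = $5,435.4168 − $1,784 = $3,651.4168
Total = $3,651.4168 + $558 = $4,209.4168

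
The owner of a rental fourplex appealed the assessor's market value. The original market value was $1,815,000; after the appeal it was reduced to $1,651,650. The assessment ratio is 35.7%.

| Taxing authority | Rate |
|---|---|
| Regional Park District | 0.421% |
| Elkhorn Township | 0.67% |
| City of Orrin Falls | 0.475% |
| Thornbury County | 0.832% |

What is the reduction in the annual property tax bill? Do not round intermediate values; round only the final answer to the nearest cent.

Old assessed value = $1,815,000 × 0.357 = $647,955
New assessed value = $1,651,650 × 0.357 = $589,639.05
Combined rate = 0.00421 + 0.0067 + 0.00475 + 0.00832 = 0.02398
Old tax = $647,955 × 0.02398 = $15,537.9609
New tax = $589,639.05 × 0.02398 = $14,139.544419
Reduction = $15,537.9609 − $14,139.544419 = $1,398.416481

$1,398.42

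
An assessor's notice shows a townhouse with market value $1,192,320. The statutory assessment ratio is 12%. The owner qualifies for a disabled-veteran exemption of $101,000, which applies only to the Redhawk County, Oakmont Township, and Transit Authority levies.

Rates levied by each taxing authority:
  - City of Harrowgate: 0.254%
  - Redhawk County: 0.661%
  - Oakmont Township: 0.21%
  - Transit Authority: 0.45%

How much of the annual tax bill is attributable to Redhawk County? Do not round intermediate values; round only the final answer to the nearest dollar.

Assessed value = $1,192,320 × 0.12 = $143,078.4
Redhawk County taxable value = $143,078.4 − $101,000 = $42,078.4
Redhawk County levy = $42,078.4 × 0.00661 = $278.138224

$278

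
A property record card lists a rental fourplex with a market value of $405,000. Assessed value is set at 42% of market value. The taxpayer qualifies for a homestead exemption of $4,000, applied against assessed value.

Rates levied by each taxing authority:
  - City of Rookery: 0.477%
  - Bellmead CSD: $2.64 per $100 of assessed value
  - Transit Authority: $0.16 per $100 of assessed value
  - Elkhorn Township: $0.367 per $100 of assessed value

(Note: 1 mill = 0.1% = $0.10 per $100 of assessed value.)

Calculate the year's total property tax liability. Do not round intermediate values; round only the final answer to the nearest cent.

Assessed value = $405,000 × 0.42 = $170,100
Taxable value = $170,100 − $4,000 = $166,100
City of Rookery: $166,100 × 0.00477 = $792.297
Bellmead CSD: $166,100 × 0.0264 = $4,385.04
Transit Authority: $166,100 × 0.0016 = $265.76
Elkhorn Township: $166,100 × 0.00367 = $609.587
Total = $6,052.684

$6,052.68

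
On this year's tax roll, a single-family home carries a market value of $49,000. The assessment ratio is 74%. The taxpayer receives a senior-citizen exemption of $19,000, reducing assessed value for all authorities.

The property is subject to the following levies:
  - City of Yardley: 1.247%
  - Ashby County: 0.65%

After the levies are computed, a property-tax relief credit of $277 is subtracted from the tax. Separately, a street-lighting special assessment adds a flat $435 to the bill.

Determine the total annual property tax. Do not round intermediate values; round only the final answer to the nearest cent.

Assessed value = $49,000 × 0.74 = $36,260
Taxable value = $36,260 − $19,000 = $17,260
City of Yardley: $17,260 × 0.01247 = $215.2322
Ashby County: $17,260 × 0.0065 = $112.19
Levies subtotal = $327.4222
After credit = $327.4222 − $277 = $50.4222
Total = $50.4222 + $435 = $485.4222

$485.42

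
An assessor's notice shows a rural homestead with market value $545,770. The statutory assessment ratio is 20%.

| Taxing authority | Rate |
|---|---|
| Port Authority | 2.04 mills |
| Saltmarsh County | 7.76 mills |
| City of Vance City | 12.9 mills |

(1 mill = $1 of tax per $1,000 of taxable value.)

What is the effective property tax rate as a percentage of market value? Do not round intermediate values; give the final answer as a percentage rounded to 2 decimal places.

Assessed value = $545,770 × 0.2 = $109,154
Port Authority: $109,154 × 0.00204 = $222.67416
Saltmarsh County: $109,154 × 0.00776 = $847.03504
City of Vance City: $109,154 × 0.0129 = $1,408.0866
Total tax = $2,477.7958
Effective rate = $2,477.7958 ÷ $545,770 = 0.45% of market value

0.45%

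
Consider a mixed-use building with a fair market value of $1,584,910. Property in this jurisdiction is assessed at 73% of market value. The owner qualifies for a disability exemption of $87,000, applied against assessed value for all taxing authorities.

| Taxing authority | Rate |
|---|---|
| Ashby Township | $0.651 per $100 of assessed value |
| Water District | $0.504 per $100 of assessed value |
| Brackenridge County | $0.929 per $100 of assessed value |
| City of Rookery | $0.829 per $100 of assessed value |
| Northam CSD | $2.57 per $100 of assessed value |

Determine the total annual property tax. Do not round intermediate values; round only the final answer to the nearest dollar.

$58,667

Assessed value = $1,584,910 × 0.73 = $1,156,984.3
Taxable value = $1,156,984.3 − $87,000 = $1,069,984.3
Ashby Township: $1,069,984.3 × 0.00651 = $6,965.597793
Water District: $1,069,984.3 × 0.00504 = $5,392.720872
Brackenridge County: $1,069,984.3 × 0.00929 = $9,940.154147
City of Rookery: $1,069,984.3 × 0.00829 = $8,870.169847
Northam CSD: $1,069,984.3 × 0.0257 = $27,498.59651
Total = $6,965.597793 + $5,392.720872 + $9,940.154147 + $8,870.169847 + $27,498.59651 = $58,667.239169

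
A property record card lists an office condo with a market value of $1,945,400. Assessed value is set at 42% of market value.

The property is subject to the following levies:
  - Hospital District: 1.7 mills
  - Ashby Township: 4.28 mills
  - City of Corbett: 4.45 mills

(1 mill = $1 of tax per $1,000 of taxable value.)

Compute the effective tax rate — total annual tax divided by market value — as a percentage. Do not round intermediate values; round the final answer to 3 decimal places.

0.438%

Assessed value = $1,945,400 × 0.42 = $817,068
Hospital District: $817,068 × 0.0017 = $1,389.0156
Ashby Township: $817,068 × 0.00428 = $3,497.05104
City of Corbett: $817,068 × 0.00445 = $3,635.9526
Total tax = $8,522.01924
Effective rate = $8,522.01924 ÷ $1,945,400 = 0.438% of market value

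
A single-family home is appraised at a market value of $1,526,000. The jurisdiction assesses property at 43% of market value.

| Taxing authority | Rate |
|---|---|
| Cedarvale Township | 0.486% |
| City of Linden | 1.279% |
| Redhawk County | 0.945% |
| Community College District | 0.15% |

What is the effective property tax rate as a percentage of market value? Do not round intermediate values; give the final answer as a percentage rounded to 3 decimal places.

Assessed value = $1,526,000 × 0.43 = $656,180
Cedarvale Township: $656,180 × 0.00486 = $3,189.0348
City of Linden: $656,180 × 0.01279 = $8,392.5422
Redhawk County: $656,180 × 0.00945 = $6,200.901
Community College District: $656,180 × 0.0015 = $984.27
Total tax = $18,766.748
Effective rate = $18,766.748 ÷ $1,526,000 = 1.230% of market value

1.230%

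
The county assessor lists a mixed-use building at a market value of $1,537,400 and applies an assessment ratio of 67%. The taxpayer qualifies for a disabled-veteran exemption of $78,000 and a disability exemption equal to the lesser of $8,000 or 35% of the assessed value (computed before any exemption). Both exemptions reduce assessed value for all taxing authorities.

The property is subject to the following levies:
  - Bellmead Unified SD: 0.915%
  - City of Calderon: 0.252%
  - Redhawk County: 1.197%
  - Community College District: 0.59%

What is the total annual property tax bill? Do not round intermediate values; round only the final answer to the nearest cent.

$27,887.47

Assessed value = $1,537,400 × 0.67 = $1,030,058
Disability exemption = min($8,000, 35% × $1,030,058) = min($8,000, $360,520.3) = $8,000 (dollar cap binds)
Taxable value = $1,030,058 − $78,000 − $8,000 = $944,058
Bellmead Unified SD: $944,058 × 0.00915 = $8,638.1307
City of Calderon: $944,058 × 0.00252 = $2,379.02616
Redhawk County: $944,058 × 0.01197 = $11,300.37426
Community College District: $944,058 × 0.0059 = $5,569.9422
Total = $27,887.47332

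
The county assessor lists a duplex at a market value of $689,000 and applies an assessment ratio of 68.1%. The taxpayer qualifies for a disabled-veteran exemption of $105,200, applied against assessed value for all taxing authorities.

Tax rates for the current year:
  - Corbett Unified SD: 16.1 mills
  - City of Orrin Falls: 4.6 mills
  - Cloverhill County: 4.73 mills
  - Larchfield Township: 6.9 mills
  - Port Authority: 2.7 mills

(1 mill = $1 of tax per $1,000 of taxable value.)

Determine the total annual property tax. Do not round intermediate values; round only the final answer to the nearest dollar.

$12,751

Assessed value = $689,000 × 0.681 = $469,209
Taxable value = $469,209 − $105,200 = $364,009
Corbett Unified SD: $364,009 × 0.0161 = $5,860.5449
City of Orrin Falls: $364,009 × 0.0046 = $1,674.4414
Cloverhill County: $364,009 × 0.00473 = $1,721.76257
Larchfield Township: $364,009 × 0.0069 = $2,511.6621
Port Authority: $364,009 × 0.0027 = $982.8243
Total = $5,860.5449 + $1,674.4414 + $1,721.76257 + $2,511.6621 + $982.8243 = $12,751.23527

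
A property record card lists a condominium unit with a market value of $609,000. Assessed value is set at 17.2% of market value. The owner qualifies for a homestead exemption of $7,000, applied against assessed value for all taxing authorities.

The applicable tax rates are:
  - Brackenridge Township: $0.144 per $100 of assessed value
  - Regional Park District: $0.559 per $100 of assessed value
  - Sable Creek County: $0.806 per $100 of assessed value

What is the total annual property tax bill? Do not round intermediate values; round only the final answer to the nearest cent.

$1,475.02

Assessed value = $609,000 × 0.172 = $104,748
Taxable value = $104,748 − $7,000 = $97,748
Brackenridge Township: $97,748 × 0.00144 = $140.75712
Regional Park District: $97,748 × 0.00559 = $546.41132
Sable Creek County: $97,748 × 0.00806 = $787.84888
Total = $140.75712 + $546.41132 + $787.84888 = $1,475.01732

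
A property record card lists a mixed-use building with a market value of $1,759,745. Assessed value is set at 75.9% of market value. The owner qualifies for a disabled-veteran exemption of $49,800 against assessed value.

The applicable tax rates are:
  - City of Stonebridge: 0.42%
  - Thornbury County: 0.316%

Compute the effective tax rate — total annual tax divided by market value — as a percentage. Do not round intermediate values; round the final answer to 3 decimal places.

Assessed value = $1,759,745 × 0.759 = $1,335,646.455
Taxable value = $1,335,646.455 − $49,800 = $1,285,846.455
City of Stonebridge: $1,285,846.455 × 0.0042 = $5,400.555111
Thornbury County: $1,285,846.455 × 0.00316 = $4,063.2747978
Total tax = $9,463.8299088
Effective rate = $9,463.8299088 ÷ $1,759,745 = 0.538% of market value

0.538%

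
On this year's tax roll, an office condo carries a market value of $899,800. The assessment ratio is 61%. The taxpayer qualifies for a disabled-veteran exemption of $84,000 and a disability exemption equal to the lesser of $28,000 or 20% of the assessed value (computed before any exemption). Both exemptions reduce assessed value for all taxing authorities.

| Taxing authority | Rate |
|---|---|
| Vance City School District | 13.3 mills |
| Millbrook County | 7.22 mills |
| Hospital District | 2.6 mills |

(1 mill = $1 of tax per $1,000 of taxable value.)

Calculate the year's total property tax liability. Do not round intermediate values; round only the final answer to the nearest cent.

Assessed value = $899,800 × 0.61 = $548,878
Disability exemption = min($28,000, 20% × $548,878) = min($28,000, $109,775.6) = $28,000 (dollar cap binds)
Taxable value = $548,878 − $84,000 − $28,000 = $436,878
Vance City School District: $436,878 × 0.0133 = $5,810.4774
Millbrook County: $436,878 × 0.00722 = $3,154.25916
Hospital District: $436,878 × 0.0026 = $1,135.8828
Total = $10,100.61936

$10,100.62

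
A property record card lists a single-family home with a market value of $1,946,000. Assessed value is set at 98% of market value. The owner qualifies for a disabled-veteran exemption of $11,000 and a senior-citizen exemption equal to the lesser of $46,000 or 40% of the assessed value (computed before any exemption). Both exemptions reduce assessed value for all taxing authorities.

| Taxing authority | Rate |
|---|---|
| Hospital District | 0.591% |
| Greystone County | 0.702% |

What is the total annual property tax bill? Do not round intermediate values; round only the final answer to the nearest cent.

Assessed value = $1,946,000 × 0.98 = $1,907,080
Senior-citizen exemption = min($46,000, 40% × $1,907,080) = min($46,000, $762,832) = $46,000 (dollar cap binds)
Taxable value = $1,907,080 − $11,000 − $46,000 = $1,850,080
Hospital District: $1,850,080 × 0.00591 = $10,933.9728
Greystone County: $1,850,080 × 0.00702 = $12,987.5616
Total = $23,921.5344

$23,921.53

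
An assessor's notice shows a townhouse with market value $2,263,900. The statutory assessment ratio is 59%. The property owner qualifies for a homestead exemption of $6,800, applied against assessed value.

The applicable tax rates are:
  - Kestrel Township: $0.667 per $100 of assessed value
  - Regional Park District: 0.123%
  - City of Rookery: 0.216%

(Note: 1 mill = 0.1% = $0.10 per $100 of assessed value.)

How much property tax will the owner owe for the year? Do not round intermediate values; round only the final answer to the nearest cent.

Assessed value = $2,263,900 × 0.59 = $1,335,701
Taxable value = $1,335,701 − $6,800 = $1,328,901
Kestrel Township: $1,328,901 × 0.00667 = $8,863.76967
Regional Park District: $1,328,901 × 0.00123 = $1,634.54823
City of Rookery: $1,328,901 × 0.00216 = $2,870.42616
Total = $13,368.74406

$13,368.74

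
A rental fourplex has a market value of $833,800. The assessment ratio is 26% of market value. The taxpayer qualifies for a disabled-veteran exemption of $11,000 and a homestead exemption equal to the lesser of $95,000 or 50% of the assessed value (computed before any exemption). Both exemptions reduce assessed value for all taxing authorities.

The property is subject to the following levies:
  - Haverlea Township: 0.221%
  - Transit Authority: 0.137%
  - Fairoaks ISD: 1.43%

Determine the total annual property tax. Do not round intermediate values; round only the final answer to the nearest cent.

$1,980.89

Assessed value = $833,800 × 0.26 = $216,788
Homestead exemption = min($95,000, 50% × $216,788) = min($95,000, $108,394) = $95,000 (dollar cap binds)
Taxable value = $216,788 − $11,000 − $95,000 = $110,788
Haverlea Township: $110,788 × 0.00221 = $244.84148
Transit Authority: $110,788 × 0.00137 = $151.77956
Fairoaks ISD: $110,788 × 0.0143 = $1,584.2684
Total = $1,980.88944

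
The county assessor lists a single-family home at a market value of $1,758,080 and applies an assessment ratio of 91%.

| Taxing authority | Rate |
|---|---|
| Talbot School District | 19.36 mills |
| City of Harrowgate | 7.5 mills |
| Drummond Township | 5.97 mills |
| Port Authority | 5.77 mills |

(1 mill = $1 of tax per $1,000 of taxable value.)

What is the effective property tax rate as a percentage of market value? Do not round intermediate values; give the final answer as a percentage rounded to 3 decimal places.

Assessed value = $1,758,080 × 0.91 = $1,599,852.8
Talbot School District: $1,599,852.8 × 0.01936 = $30,973.150208
City of Harrowgate: $1,599,852.8 × 0.0075 = $11,998.896
Drummond Township: $1,599,852.8 × 0.00597 = $9,551.121216
Port Authority: $1,599,852.8 × 0.00577 = $9,231.150656
Total tax = $61,754.31808
Effective rate = $61,754.31808 ÷ $1,758,080 = 3.513% of market value

3.513%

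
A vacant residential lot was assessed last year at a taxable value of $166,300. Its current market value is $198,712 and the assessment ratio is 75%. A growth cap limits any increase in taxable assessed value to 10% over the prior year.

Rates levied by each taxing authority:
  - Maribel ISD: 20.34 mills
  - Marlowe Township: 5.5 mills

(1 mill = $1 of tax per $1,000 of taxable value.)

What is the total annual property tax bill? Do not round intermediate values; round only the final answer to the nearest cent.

$3,851.04

Uncapped assessed value = $198,712 × 0.75 = $149,034
Cap limit = $166,300 × 1.1 = $182,930
Taxable assessed value = min($149,034, $182,930) = $149,034 (cap does not bind)
Maribel ISD: $149,034 × 0.02034 = $3,031.35156
Marlowe Township: $149,034 × 0.0055 = $819.687
Total = $3,851.03856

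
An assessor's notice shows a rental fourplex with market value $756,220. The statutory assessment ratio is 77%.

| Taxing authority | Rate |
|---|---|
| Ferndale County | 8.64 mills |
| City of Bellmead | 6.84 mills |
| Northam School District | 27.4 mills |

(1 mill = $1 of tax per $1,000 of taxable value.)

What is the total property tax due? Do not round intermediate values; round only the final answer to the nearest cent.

Assessed value = $756,220 × 0.77 = $582,289.4
Ferndale County: $582,289.4 × 0.00864 = $5,030.980416
City of Bellmead: $582,289.4 × 0.00684 = $3,982.859496
Northam School District: $582,289.4 × 0.0274 = $15,954.72956
Total = $5,030.980416 + $3,982.859496 + $15,954.72956 = $24,968.569472

$24,968.57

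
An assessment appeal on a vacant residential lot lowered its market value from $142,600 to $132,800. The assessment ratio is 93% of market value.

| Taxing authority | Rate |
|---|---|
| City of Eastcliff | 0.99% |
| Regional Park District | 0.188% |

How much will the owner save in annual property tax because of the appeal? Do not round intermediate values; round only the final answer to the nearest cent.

Old assessed value = $142,600 × 0.93 = $132,618
New assessed value = $132,800 × 0.93 = $123,504
Combined rate = 0.0099 + 0.00188 = 0.01178
Old tax = $132,618 × 0.01178 = $1,562.24004
New tax = $123,504 × 0.01178 = $1,454.87712
Reduction = $1,562.24004 − $1,454.87712 = $107.36292

$107.36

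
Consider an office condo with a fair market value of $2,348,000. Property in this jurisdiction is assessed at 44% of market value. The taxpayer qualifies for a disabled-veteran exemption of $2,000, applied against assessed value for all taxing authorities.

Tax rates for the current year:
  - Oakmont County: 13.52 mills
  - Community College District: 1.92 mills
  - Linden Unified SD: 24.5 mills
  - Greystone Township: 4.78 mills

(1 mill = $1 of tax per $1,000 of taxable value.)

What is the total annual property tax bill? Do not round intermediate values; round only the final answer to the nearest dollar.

$46,112

Assessed value = $2,348,000 × 0.44 = $1,033,120
Taxable value = $1,033,120 − $2,000 = $1,031,120
Oakmont County: $1,031,120 × 0.01352 = $13,940.7424
Community College District: $1,031,120 × 0.00192 = $1,979.7504
Linden Unified SD: $1,031,120 × 0.0245 = $25,262.44
Greystone Township: $1,031,120 × 0.00478 = $4,928.7536
Total = $13,940.7424 + $1,979.7504 + $25,262.44 + $4,928.7536 = $46,111.6864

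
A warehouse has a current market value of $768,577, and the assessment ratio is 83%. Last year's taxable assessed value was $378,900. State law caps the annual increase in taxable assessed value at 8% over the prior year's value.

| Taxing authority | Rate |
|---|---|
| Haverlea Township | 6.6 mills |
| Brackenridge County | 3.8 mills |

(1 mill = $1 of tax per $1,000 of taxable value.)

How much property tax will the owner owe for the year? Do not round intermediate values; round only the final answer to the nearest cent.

Uncapped assessed value = $768,577 × 0.83 = $637,918.91
Cap limit = $378,900 × 1.08 = $409,212
Taxable assessed value = min($637,918.91, $409,212) = $409,212 (cap binds)
Haverlea Township: $409,212 × 0.0066 = $2,700.7992
Brackenridge County: $409,212 × 0.0038 = $1,555.0056
Total = $4,255.8048

$4,255.80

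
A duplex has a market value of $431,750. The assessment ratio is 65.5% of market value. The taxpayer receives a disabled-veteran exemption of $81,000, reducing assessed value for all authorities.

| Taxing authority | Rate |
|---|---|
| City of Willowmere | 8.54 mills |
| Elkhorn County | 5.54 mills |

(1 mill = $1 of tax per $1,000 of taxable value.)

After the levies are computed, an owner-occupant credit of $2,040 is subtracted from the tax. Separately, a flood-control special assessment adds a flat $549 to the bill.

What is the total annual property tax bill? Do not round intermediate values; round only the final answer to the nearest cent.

$1,350.29

Assessed value = $431,750 × 0.655 = $282,796.25
Taxable value = $282,796.25 − $81,000 = $201,796.25
City of Willowmere: $201,796.25 × 0.00854 = $1,723.339975
Elkhorn County: $201,796.25 × 0.00554 = $1,117.951225
Levies subtotal = $2,841.2912
After credit = $2,841.2912 − $2,040 = $801.2912
Total = $801.2912 + $549 = $1,350.2912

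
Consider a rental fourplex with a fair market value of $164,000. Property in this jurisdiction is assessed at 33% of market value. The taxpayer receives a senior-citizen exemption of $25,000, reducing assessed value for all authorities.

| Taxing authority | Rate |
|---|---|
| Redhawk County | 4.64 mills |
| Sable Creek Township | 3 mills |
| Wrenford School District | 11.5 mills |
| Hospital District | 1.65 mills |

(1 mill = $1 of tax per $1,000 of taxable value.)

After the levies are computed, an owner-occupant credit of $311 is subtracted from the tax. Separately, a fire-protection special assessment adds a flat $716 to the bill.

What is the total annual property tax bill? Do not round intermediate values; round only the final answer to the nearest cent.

Assessed value = $164,000 × 0.33 = $54,120
Taxable value = $54,120 − $25,000 = $29,120
Redhawk County: $29,120 × 0.00464 = $135.1168
Sable Creek Township: $29,120 × 0.003 = $87.36
Wrenford School District: $29,120 × 0.0115 = $334.88
Hospital District: $29,120 × 0.00165 = $48.048
Levies subtotal = $605.4048
After credit = $605.4048 − $311 = $294.4048
Total = $294.4048 + $716 = $1,010.4048

$1,010.40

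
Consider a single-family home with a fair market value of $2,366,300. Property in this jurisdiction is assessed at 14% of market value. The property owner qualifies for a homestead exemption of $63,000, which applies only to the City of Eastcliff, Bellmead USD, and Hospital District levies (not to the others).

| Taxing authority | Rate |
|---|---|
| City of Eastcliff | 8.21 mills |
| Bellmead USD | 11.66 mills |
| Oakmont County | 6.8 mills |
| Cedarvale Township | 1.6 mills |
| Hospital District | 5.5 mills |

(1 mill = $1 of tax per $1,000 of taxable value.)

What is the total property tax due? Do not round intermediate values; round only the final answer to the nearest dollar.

$9,589

Assessed value = $2,366,300 × 0.14 = $331,282
City of Eastcliff: ($331,282 − $63,000) × 0.00821 = $268,282 × 0.00821 = $2,202.59522
Bellmead USD: ($331,282 − $63,000) × 0.01166 = $268,282 × 0.01166 = $3,128.16812
Oakmont County: $331,282 × 0.0068 = $2,252.7176
Cedarvale Township: $331,282 × 0.0016 = $530.0512
Hospital District: ($331,282 − $63,000) × 0.0055 = $268,282 × 0.0055 = $1,475.551
Total = $9,589.08314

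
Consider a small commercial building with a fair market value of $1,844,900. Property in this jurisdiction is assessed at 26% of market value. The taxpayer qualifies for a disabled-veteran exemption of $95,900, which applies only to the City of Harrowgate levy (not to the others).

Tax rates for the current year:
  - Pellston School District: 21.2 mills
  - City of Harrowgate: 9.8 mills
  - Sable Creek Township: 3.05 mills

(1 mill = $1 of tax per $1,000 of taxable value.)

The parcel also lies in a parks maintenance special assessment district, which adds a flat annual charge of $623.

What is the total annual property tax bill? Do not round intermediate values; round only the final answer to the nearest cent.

$16,016.08

Assessed value = $1,844,900 × 0.26 = $479,674
Pellston School District: $479,674 × 0.0212 = $10,169.0888
City of Harrowgate: ($479,674 − $95,900) × 0.0098 = $383,774 × 0.0098 = $3,760.9852
Sable Creek Township: $479,674 × 0.00305 = $1,463.0057
Levies subtotal = $15,393.0797
Total = $15,393.0797 + $623 = $16,016.0797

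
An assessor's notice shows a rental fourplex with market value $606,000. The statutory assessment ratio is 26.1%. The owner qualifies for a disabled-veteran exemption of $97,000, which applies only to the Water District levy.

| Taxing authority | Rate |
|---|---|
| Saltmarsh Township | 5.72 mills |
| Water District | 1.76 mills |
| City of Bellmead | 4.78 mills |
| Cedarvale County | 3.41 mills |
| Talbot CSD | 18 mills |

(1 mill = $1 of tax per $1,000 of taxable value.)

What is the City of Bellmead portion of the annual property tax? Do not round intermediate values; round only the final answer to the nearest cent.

$756.03

Assessed value = $606,000 × 0.261 = $158,166
City of Bellmead taxable value = $158,166 (exemption does not apply)
City of Bellmead levy = $158,166 × 0.00478 = $756.03348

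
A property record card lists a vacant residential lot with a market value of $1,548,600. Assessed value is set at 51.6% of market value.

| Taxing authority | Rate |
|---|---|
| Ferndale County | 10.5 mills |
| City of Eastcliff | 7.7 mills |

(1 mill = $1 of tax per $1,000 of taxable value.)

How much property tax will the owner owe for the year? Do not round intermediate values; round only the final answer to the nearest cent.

$14,543.21

Assessed value = $1,548,600 × 0.516 = $799,077.6
Ferndale County: $799,077.6 × 0.0105 = $8,390.3148
City of Eastcliff: $799,077.6 × 0.0077 = $6,152.89752
Total = $8,390.3148 + $6,152.89752 = $14,543.21232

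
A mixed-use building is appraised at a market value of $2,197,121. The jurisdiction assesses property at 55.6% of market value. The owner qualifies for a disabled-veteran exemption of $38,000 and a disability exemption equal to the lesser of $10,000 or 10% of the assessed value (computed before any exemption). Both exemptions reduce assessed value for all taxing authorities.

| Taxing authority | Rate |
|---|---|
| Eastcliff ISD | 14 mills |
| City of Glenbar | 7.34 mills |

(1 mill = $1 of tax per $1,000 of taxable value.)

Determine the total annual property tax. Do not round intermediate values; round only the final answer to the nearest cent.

$25,044.61

Assessed value = $2,197,121 × 0.556 = $1,221,599.276
Disability exemption = min($10,000, 10% × $1,221,599.276) = min($10,000, $122,159.9276) = $10,000 (dollar cap binds)
Taxable value = $1,221,599.276 − $38,000 − $10,000 = $1,173,599.276
Eastcliff ISD: $1,173,599.276 × 0.014 = $16,430.389864
City of Glenbar: $1,173,599.276 × 0.00734 = $8,614.21868584
Total = $25,044.60854984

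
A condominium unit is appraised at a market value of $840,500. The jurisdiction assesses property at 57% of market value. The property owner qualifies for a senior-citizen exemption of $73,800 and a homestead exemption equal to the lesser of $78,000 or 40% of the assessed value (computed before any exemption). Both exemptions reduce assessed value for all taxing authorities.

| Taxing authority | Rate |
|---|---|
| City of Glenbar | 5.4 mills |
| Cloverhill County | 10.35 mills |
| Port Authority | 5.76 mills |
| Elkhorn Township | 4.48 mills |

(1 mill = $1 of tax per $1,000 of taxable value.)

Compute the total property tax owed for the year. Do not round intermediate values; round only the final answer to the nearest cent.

$8,506.14

Assessed value = $840,500 × 0.57 = $479,085
Homestead exemption = min($78,000, 40% × $479,085) = min($78,000, $191,634) = $78,000 (dollar cap binds)
Taxable value = $479,085 − $73,800 − $78,000 = $327,285
City of Glenbar: $327,285 × 0.0054 = $1,767.339
Cloverhill County: $327,285 × 0.01035 = $3,387.39975
Port Authority: $327,285 × 0.00576 = $1,885.1616
Elkhorn Township: $327,285 × 0.00448 = $1,466.2368
Total = $8,506.13715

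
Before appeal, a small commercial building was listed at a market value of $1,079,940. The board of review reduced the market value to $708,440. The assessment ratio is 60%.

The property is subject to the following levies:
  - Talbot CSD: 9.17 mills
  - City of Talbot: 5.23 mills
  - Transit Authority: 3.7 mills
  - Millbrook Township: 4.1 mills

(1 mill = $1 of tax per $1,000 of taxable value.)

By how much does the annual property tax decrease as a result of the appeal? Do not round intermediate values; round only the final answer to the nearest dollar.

Old assessed value = $1,079,940 × 0.6 = $647,964
New assessed value = $708,440 × 0.6 = $425,064
Combined rate = 0.00917 + 0.00523 + 0.0037 + 0.0041 = 0.0222
Old tax = $647,964 × 0.0222 = $14,384.8008
New tax = $425,064 × 0.0222 = $9,436.4208
Reduction = $14,384.8008 − $9,436.4208 = $4,948.38

$4,948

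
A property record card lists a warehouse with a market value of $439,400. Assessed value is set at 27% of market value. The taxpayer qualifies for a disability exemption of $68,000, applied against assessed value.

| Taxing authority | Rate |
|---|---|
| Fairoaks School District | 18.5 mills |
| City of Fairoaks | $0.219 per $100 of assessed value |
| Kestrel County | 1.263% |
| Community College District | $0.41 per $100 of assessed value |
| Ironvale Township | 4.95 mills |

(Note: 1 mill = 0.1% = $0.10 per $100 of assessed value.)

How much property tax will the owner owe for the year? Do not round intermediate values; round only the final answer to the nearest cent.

Assessed value = $439,400 × 0.27 = $118,638
Taxable value = $118,638 − $68,000 = $50,638
Fairoaks School District: $50,638 × 0.0185 = $936.803
City of Fairoaks: $50,638 × 0.00219 = $110.89722
Kestrel County: $50,638 × 0.01263 = $639.55794
Community College District: $50,638 × 0.0041 = $207.6158
Ironvale Township: $50,638 × 0.00495 = $250.6581
Total = $2,145.53206

$2,145.53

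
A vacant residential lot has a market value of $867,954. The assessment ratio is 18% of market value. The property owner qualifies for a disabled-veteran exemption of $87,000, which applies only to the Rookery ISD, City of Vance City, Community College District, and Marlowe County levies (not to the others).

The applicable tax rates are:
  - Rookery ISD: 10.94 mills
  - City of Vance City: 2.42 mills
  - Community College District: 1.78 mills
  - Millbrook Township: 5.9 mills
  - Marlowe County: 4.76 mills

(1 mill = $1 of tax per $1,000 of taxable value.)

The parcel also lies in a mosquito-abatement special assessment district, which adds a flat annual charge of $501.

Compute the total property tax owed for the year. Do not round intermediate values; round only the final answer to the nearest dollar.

Assessed value = $867,954 × 0.18 = $156,231.72
Rookery ISD: ($156,231.72 − $87,000) × 0.01094 = $69,231.72 × 0.01094 = $757.3950168
City of Vance City: ($156,231.72 − $87,000) × 0.00242 = $69,231.72 × 0.00242 = $167.5407624
Community College District: ($156,231.72 − $87,000) × 0.00178 = $69,231.72 × 0.00178 = $123.2324616
Millbrook Township: $156,231.72 × 0.0059 = $921.767148
Marlowe County: ($156,231.72 − $87,000) × 0.00476 = $69,231.72 × 0.00476 = $329.5429872
Levies subtotal = $2,299.478376
Total = $2,299.478376 + $501 = $2,800.478376

$2,800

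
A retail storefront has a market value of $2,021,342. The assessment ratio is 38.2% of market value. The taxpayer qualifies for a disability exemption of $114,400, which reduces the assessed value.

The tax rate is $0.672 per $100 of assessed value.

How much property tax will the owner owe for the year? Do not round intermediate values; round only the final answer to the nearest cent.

$4,420.10

Assessed value = $2,021,342 × 0.382 = $772,152.644
Taxable value = $772,152.644 − $114,400 = $657,752.644
Tax = $657,752.644 × 0.00672 = $4,420.09776768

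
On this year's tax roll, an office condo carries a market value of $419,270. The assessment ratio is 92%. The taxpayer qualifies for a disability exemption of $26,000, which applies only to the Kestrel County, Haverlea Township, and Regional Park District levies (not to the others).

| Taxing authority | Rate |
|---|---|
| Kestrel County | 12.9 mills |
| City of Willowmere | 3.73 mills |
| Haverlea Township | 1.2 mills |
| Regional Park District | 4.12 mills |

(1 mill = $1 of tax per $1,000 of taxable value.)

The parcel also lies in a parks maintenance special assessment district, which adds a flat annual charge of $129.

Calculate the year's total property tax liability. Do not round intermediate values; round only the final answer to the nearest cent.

Assessed value = $419,270 × 0.92 = $385,728.4
Kestrel County: ($385,728.4 − $26,000) × 0.0129 = $359,728.4 × 0.0129 = $4,640.49636
City of Willowmere: $385,728.4 × 0.00373 = $1,438.766932
Haverlea Township: ($385,728.4 − $26,000) × 0.0012 = $359,728.4 × 0.0012 = $431.67408
Regional Park District: ($385,728.4 − $26,000) × 0.00412 = $359,728.4 × 0.00412 = $1,482.081008
Levies subtotal = $7,993.01838
Total = $7,993.01838 + $129 = $8,122.01838

$8,122.02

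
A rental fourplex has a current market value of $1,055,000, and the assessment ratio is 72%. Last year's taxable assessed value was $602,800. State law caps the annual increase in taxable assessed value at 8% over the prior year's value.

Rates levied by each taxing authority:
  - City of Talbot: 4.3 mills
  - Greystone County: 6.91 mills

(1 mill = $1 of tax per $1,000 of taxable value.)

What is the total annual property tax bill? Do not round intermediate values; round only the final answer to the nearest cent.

Uncapped assessed value = $1,055,000 × 0.72 = $759,600
Cap limit = $602,800 × 1.08 = $651,024
Taxable assessed value = min($759,600, $651,024) = $651,024 (cap binds)
City of Talbot: $651,024 × 0.0043 = $2,799.4032
Greystone County: $651,024 × 0.00691 = $4,498.57584
Total = $7,297.97904

$7,297.98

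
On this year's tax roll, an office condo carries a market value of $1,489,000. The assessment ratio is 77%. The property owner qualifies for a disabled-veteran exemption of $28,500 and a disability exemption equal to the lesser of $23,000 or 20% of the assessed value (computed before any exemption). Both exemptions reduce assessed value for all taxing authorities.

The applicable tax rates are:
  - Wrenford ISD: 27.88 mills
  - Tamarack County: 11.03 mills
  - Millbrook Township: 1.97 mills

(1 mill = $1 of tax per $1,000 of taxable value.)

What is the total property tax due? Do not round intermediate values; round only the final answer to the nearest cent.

Assessed value = $1,489,000 × 0.77 = $1,146,530
Disability exemption = min($23,000, 20% × $1,146,530) = min($23,000, $229,306) = $23,000 (dollar cap binds)
Taxable value = $1,146,530 − $28,500 − $23,000 = $1,095,030
Wrenford ISD: $1,095,030 × 0.02788 = $30,529.4364
Tamarack County: $1,095,030 × 0.01103 = $12,078.1809
Millbrook Township: $1,095,030 × 0.00197 = $2,157.2091
Total = $44,764.8264

$44,764.83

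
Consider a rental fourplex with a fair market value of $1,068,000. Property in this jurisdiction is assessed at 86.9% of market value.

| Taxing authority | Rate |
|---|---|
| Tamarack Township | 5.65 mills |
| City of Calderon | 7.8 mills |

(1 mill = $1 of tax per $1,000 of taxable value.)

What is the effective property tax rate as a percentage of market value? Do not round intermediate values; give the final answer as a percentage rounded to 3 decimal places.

1.169%

Assessed value = $1,068,000 × 0.869 = $928,092
Tamarack Township: $928,092 × 0.00565 = $5,243.7198
City of Calderon: $928,092 × 0.0078 = $7,239.1176
Total tax = $12,482.8374
Effective rate = $12,482.8374 ÷ $1,068,000 = 1.169% of market value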